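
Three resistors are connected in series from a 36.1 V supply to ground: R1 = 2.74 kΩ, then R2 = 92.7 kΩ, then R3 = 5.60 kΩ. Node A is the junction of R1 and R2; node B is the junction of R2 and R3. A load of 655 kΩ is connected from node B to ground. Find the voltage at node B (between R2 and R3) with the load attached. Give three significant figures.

V ≈ 1.98 V

At node B, R3 is in parallel with the load: R3‖R_L = 5.553 kΩ.
Below node A the resistance is R2 + (R3‖R_L) = 98.25 kΩ, so V_A = 36.1 × 98.25/101.0 = 35.12 V.
Then V_B = V_A × (R3‖R_L)/(R2 + R3‖R_L) = 35.12 × 5.553/98.25 = 1.98 V.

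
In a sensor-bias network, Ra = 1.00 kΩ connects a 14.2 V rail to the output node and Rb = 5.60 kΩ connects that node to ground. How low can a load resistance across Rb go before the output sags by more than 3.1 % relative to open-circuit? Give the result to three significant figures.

Output resistance R_th = Ra‖Rb = (1000 × 5600)/6600 = 848.5 Ω.
The fractional drop is R_th/(R_th + R_L); requiring this ≤ 0.0310 gives R_L ≥ R_th(1/0.0310 − 1) = 848.5 × 31.26 = 26.5 kΩ.

R_L(min) ≈ 26.5 kΩ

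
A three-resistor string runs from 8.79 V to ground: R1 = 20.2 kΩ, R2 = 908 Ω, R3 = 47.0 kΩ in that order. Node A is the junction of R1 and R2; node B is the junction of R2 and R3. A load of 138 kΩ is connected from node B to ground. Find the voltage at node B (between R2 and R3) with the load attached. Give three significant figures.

V ≈ 5.49 V

At node B, R3 is in parallel with the load: R3‖R_L = 35060 Ω.
Below node A the resistance is R2 + (R3‖R_L) = 35970 Ω, so V_A = 8.79 × 35970/56170 = 5.629 V.
Then V_B = V_A × (R3‖R_L)/(R2 + R3‖R_L) = 5.629 × 35060/35970 = 5.49 V.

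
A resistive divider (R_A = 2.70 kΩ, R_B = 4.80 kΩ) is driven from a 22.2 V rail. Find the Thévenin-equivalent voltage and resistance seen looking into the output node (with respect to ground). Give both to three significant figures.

V_th is the open-circuit tap voltage: 22.2 × 4.80/(2.70 + 4.80) = 14.2 V.
With the supply zeroed, R_A and R_B appear in parallel from the tap: R_th = R_A‖R_B = (2.70 × 4.80)/7.500 = 1.73 kΩ.

V_th = 14.2 V, R_th = 1.73 kΩ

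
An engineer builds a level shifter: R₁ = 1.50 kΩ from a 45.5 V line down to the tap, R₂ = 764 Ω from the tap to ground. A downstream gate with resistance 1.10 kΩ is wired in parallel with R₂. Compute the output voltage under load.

V_out ≈ 10.5 V

The load sits in parallel with R₂: R₂‖R_L = (764 × 1100) / (764 + 1100) = 450.9 Ω.
V_out = 45.5 × 450.9 / (1500 + 450.9) = 45.5 × 450.9/1951 = 10.5 V.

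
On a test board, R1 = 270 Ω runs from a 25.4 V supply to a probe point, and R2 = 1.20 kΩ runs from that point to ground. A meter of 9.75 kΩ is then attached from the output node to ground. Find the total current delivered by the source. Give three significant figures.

R2‖R_L = 1068 Ω, so the source sees R1 + R2‖R_L = 1338 Ω.
I = 25.4 V / 1338 Ω = 19.0 mA.

I ≈ 19.0 mA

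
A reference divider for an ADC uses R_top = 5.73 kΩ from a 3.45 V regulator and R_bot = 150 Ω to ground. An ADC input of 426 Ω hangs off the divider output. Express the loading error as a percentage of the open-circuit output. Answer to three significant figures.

The divider's output (Thévenin) resistance is R_top‖R_bot = 146.2 Ω.
Fractional drop under load = R_th/(R_th + R_L) = 146.2 / (146.2 + 426) = 0.2555.
So the output falls by 25.5 %.

25.5 %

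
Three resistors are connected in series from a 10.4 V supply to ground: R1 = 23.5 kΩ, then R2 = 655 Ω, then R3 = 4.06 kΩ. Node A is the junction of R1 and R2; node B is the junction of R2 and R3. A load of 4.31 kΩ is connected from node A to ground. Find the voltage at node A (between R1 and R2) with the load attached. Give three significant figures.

Below node A the series string R2+R3 = 4715 Ω sits in parallel with the 4310 Ω load: 2252 Ω.
V_A = 10.4 × 2252/(23500 + 2252) = 0.909 V.

V ≈ 0.909 V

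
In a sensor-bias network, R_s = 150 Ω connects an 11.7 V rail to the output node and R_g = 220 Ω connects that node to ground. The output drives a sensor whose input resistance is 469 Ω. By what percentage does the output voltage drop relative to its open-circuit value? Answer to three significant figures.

The divider's output (Thévenin) resistance is R_s‖R_g = 89.19 Ω.
Fractional drop under load = R_th/(R_th + R_L) = 89.19 / (89.19 + 469) = 0.1598.
So the output falls by 16.0 %.

16.0 %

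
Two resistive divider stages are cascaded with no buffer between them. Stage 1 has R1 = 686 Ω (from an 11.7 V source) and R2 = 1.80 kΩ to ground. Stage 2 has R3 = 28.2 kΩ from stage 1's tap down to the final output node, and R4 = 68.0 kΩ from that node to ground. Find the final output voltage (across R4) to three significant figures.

Stage 2 presents R3+R4 = 96200 Ω as a load on stage 1's tap.
Stage 1's lower leg becomes R2‖(R3+R4) = 1767 Ω, so V_mid = 11.7 × 1767/2453 = 8.428 V.
Stage 2 is itself unloaded: V_out = V_mid × R4/(R3+R4) = 8.428 × 68000/96200 = 5.96 V.

V_out ≈ 5.96 V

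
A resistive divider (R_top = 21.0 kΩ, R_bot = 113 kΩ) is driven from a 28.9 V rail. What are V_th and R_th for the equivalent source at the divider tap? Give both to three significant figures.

V_th = 24.4 V, R_th = 17.7 kΩ

V_th is the open-circuit tap voltage: 28.9 × 113/(21.0 + 113) = 24.4 V.
With the supply zeroed, R_top and R_bot appear in parallel from the tap: R_th = R_top‖R_bot = (21.0 × 113)/134.0 = 17.7 kΩ.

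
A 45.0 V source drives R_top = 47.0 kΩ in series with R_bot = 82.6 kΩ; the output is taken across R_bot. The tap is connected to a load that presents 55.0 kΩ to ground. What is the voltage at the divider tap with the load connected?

The load sits in parallel with R_bot: R_bot‖R_L = (82.6 × 55.0) / (82.6 + 55.0) = 33.02 kΩ.
V_out = 45.0 × 33.02 / (47.0 + 33.02) = 45.0 × 33.02/80.02 = 18.6 V.
(Unloaded it would have been 28.7 V.)

V_out ≈ 18.6 V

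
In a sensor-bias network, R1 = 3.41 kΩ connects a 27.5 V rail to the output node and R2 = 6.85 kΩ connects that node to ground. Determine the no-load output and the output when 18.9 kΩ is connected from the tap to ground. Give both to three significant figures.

Open-circuit: V = 27.5 × 6.85/(3.41 + 6.85) = 18.4 V.
With the load, R2 becomes R2‖R_L = 5.028 kΩ, so V = 27.5 × 5.028/8.438 = 16.4 V.

Unloaded: 18.4 V; loaded: 16.4 V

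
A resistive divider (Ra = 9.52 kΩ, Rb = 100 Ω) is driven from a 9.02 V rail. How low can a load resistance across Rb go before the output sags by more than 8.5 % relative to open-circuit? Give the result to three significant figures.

R_L(min) ≈ 1.07 kΩ

Output resistance R_th = Ra‖Rb = (9520 × 100)/9620 = 98.96 Ω.
The fractional drop is R_th/(R_th + R_L); requiring this ≤ 0.0850 gives R_L ≥ R_th(1/0.0850 − 1) = 98.96 × 10.76 = 1.07 kΩ.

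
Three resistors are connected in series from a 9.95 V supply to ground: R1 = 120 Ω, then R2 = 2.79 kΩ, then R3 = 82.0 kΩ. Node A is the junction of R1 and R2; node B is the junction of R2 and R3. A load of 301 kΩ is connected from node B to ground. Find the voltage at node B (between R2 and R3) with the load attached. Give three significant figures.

At node B, R3 is in parallel with the load: R3‖R_L = 64440 Ω.
Below node A the resistance is R2 + (R3‖R_L) = 67230 Ω, so V_A = 9.95 × 67230/67350 = 9.932 V.
Then V_B = V_A × (R3‖R_L)/(R2 + R3‖R_L) = 9.932 × 64440/67230 = 9.52 V.

V ≈ 9.52 V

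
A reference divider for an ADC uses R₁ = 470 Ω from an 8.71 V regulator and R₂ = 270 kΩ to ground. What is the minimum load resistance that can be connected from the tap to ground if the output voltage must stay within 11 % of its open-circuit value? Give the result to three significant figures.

R_L(min) ≈ 3.80 kΩ

Output resistance R_th = R₁‖R₂ = (470 × 270000)/270500 = 469.2 Ω.
The fractional drop is R_th/(R_th + R_L); requiring this ≤ 0.110 gives R_L ≥ R_th(1/0.110 − 1) = 469.2 × 8.091 = 3.80 kΩ.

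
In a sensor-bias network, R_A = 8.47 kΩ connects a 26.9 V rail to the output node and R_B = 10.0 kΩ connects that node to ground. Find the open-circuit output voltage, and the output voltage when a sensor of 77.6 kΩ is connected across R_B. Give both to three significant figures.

Open-circuit: V = 26.9 × 10.0/(8.47 + 10.0) = 14.6 V.
With the load, R_B becomes R_B‖R_L = 8.858 kΩ, so V = 26.9 × 8.858/17.33 = 13.8 V.

Unloaded: 14.6 V; loaded: 13.8 V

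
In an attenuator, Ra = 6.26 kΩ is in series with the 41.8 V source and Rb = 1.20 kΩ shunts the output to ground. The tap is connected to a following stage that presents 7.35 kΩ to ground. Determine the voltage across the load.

V_out ≈ 5.91 V

The load sits in parallel with Rb: Rb‖R_L = (1.20 × 7.35) / (1.20 + 7.35) = 1.032 kΩ.
V_out = 41.8 × 1.032 / (6.26 + 1.032) = 41.8 × 1.032/7.292 = 5.91 V.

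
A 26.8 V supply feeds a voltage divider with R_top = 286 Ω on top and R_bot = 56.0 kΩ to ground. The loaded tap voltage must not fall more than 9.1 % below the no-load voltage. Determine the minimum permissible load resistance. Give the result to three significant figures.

R_L(min) ≈ 2.84 kΩ

Output resistance R_th = R_top‖R_bot = (286 × 56000)/56290 = 284.5 Ω.
The fractional drop is R_th/(R_th + R_L); requiring this ≤ 0.0910 gives R_L ≥ R_th(1/0.0910 − 1) = 284.5 × 9.989 = 2.84 kΩ.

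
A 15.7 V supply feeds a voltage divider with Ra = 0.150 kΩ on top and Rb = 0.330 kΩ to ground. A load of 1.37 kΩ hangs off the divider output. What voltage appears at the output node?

V_out ≈ 10.0 V

The load sits in parallel with Rb: Rb‖R_L = (330 × 1370) / (330 + 1370) = 265.9 Ω.
V_out = 15.7 × 265.9 / (150 + 265.9) = 15.7 × 265.9/415.9 = 10.0 V.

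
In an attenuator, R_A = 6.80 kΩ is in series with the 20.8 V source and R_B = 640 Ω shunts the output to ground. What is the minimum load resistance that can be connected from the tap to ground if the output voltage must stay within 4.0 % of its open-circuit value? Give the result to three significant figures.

Output resistance R_th = R_A‖R_B = (6800 × 640)/7440 = 584.9 Ω.
The fractional drop is R_th/(R_th + R_L); requiring this ≤ 0.0400 gives R_L ≥ R_th(1/0.0400 − 1) = 584.9 × 24.00 = 14.0 kΩ.

R_L(min) ≈ 14.0 kΩ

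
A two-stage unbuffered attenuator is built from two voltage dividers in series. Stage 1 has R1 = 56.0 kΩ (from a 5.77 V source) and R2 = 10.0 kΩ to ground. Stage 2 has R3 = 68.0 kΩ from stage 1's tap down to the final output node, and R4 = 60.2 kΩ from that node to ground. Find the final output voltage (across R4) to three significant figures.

Stage 2 presents R3+R4 = 128.2 kΩ as a load on stage 1's tap.
Stage 1's lower leg becomes R2‖(R3+R4) = 9.276 kΩ, so V_mid = 5.77 × 9.276/65.28 = 0.8200 V.
Stage 2 is itself unloaded: V_out = V_mid × R4/(R3+R4) = 0.8200 × 60.2/128.2 = 0.385 V.

V_out ≈ 0.385 V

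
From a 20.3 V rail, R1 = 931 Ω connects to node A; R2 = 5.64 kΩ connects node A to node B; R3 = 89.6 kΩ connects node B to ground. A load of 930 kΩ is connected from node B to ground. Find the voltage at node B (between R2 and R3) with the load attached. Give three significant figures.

At node B, R3 is in parallel with the load: R3‖R_L = 81730 Ω.
Below node A the resistance is R2 + (R3‖R_L) = 87370 Ω, so V_A = 20.3 × 87370/88300 = 20.09 V.
Then V_B = V_A × (R3‖R_L)/(R2 + R3‖R_L) = 20.09 × 81730/87370 = 18.8 V.

V ≈ 18.8 V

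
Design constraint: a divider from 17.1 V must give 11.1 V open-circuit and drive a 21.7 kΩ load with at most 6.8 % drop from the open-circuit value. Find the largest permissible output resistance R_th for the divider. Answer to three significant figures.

R_th ≤ 1.58 kΩ

Loading drop = R_th/(R_th + R_L) ≤ 0.0680, so R_th ≤ R_L · ε/(1−ε) = 21.7 kΩ × 0.0680/0.9320 = 1.58 kΩ.
(Any R1, R2 with R2/(R1+R2) = 0.649 and R1‖R2 ≤ 1.58 kΩ will meet the spec.)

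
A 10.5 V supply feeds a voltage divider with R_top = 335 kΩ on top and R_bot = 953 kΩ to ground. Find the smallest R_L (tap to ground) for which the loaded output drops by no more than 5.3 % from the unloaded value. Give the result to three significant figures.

Output resistance R_th = R_top‖R_bot = (335 × 953)/1288 = 247.9 kΩ.
The fractional drop is R_th/(R_th + R_L); requiring this ≤ 0.0530 gives R_L ≥ R_th(1/0.0530 − 1) = 247.9 × 17.87 = 4.43 MΩ.

R_L(min) ≈ 4.43 MΩ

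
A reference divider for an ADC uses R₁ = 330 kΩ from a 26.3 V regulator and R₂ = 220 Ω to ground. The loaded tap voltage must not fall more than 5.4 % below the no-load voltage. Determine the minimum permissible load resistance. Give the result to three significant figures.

R_L(min) ≈ 3.85 kΩ

Output resistance R_th = R₁‖R₂ = (330000 × 220)/330200 = 219.9 Ω.
The fractional drop is R_th/(R_th + R_L); requiring this ≤ 0.0540 gives R_L ≥ R_th(1/0.0540 − 1) = 219.9 × 17.52 = 3.85 kΩ.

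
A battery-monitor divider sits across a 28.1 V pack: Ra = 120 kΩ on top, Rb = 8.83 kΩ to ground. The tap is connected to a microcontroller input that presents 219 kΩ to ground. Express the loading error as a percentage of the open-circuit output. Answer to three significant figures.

3.62 %

The divider's output (Thévenin) resistance is Ra‖Rb = 8.225 kΩ.
Fractional drop under load = R_th/(R_th + R_L) = 8.225 / (8.225 + 219) = 0.03620.
So the output falls by 3.62 %.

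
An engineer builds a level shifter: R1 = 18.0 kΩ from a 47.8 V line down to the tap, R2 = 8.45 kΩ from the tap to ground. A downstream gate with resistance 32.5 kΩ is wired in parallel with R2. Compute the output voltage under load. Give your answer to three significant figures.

V_out ≈ 13.0 V

The load sits in parallel with R2: R2‖R_L = (8.45 × 32.5) / (8.45 + 32.5) = 6.706 kΩ.
V_out = 47.8 × 6.706 / (18.0 + 6.706) = 47.8 × 6.706/24.71 = 13.0 V.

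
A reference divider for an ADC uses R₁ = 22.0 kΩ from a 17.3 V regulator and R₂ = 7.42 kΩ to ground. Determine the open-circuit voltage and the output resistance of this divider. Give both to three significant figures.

V_th is the open-circuit tap voltage: 17.3 × 7.42/(22.0 + 7.42) = 4.36 V.
With the supply zeroed, R₁ and R₂ appear in parallel from the tap: R_th = R₁‖R₂ = (22.0 × 7.42)/29.42 = 5.55 kΩ.

V_th = 4.36 V, R_th = 5.55 kΩ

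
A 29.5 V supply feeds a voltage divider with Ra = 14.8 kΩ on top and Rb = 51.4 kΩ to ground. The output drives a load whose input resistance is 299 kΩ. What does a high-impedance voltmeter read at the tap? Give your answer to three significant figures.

V_out ≈ 22.1 V

The load sits in parallel with Rb: Rb‖R_L = (51.4 × 299) / (51.4 + 299) = 43.86 kΩ.
V_out = 29.5 × 43.86 / (14.8 + 43.86) = 29.5 × 43.86/58.66 = 22.1 V.
(Unloaded it would have been 22.9 V.)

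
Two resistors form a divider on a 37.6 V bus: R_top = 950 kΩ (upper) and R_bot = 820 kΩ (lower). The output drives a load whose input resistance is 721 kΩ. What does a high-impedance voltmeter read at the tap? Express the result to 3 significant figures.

V_out ≈ 10.8 V

The load sits in parallel with R_bot: R_bot‖R_L = (820 × 721) / (820 + 721) = 383.7 kΩ.
V_out = 37.6 × 383.7 / (950 + 383.7) = 37.6 × 383.7/1334 = 10.8 V.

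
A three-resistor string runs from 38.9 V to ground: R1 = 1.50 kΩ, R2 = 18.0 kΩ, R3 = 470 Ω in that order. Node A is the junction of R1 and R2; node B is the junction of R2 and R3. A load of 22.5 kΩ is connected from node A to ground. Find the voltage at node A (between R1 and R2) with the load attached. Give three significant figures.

V ≈ 33.9 V

Below node A the series string R2+R3 = 18470 Ω sits in parallel with the 22500 Ω load: 10140 Ω.
V_A = 38.9 × 10140/(1500 + 10140) = 33.9 V.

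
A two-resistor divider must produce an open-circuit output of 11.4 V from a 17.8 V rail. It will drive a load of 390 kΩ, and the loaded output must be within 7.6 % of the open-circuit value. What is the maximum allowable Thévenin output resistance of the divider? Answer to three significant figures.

R_th ≤ 32.1 kΩ

Loading drop = R_th/(R_th + R_L) ≤ 0.0760, so R_th ≤ R_L · ε/(1−ε) = 390 kΩ × 0.0760/0.9240 = 32.1 kΩ.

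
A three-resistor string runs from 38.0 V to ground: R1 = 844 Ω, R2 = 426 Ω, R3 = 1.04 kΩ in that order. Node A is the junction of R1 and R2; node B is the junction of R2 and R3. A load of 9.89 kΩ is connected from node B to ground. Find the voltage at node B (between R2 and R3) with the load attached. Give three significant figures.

V ≈ 16.2 V

At node B, R3 is in parallel with the load: R3‖R_L = 941.0 Ω.
Below node A the resistance is R2 + (R3‖R_L) = 1367 Ω, so V_A = 38.0 × 1367/2211 = 23.49 V.
Then V_B = V_A × (R3‖R_L)/(R2 + R3‖R_L) = 23.49 × 941.0/1367 = 16.2 V.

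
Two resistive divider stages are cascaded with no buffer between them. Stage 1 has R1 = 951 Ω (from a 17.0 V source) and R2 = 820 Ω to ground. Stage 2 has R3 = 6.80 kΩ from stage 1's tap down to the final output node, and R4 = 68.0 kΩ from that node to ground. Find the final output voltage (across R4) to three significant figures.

V_out ≈ 7.11 V

Stage 2 presents R3+R4 = 74800 Ω as a load on stage 1's tap.
Stage 1's lower leg becomes R2‖(R3+R4) = 811.1 Ω, so V_mid = 17.0 × 811.1/1762 = 7.825 V.
Stage 2 is itself unloaded: V_out = V_mid × R4/(R3+R4) = 7.825 × 68000/74800 = 7.11 V.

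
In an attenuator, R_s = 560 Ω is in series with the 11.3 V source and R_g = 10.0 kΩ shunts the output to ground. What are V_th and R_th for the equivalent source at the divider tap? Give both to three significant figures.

V_th = 10.7 V, R_th = 530 Ω

V_th is the open-circuit tap voltage: 11.3 × 10000/(560 + 10000) = 10.7 V.
With the supply zeroed, R_s and R_g appear in parallel from the tap: R_th = R_s‖R_g = (560 × 10000)/10560 = 530 Ω.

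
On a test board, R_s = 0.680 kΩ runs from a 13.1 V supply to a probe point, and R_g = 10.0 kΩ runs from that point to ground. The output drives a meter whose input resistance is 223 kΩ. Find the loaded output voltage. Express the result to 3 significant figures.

The load sits in parallel with R_g: R_g‖R_L = (10000 × 223000) / (10000 + 223000) = 9571 Ω.
V_out = 13.1 × 9571 / (680 + 9571) = 13.1 × 9571/10250 = 12.2 V.

V_out ≈ 12.2 V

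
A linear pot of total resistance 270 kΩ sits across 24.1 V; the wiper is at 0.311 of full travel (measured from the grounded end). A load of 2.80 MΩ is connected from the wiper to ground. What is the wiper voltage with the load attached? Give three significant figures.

The wiper splits the pot into (1−α)R = 186.0 kΩ above and αR = 83.97 kΩ below.
Lower section ‖ load = 81.53 kΩ.
V_wiper = 24.1 × 81.53/(186.0 + 81.53) = 7.34 V.

V ≈ 7.34 V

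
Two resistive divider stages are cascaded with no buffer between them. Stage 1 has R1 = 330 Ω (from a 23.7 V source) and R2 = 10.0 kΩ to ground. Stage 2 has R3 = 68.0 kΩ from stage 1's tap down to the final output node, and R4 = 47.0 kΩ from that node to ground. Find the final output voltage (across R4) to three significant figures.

Stage 2 presents R3+R4 = 115000 Ω as a load on stage 1's tap.
Stage 1's lower leg becomes R2‖(R3+R4) = 9200 Ω, so V_mid = 23.7 × 9200/9530 = 22.88 V.
Stage 2 is itself unloaded: V_out = V_mid × R4/(R3+R4) = 22.88 × 47000/115000 = 9.35 V.

V_out ≈ 9.35 V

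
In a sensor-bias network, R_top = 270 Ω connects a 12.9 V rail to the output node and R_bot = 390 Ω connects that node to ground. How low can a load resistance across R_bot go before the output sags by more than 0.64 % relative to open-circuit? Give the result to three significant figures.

Output resistance R_th = R_top‖R_bot = (270 × 390)/660.0 = 159.5 Ω.
The fractional drop is R_th/(R_th + R_L); requiring this ≤ 0.00640 gives R_L ≥ R_th(1/0.00640 − 1) = 159.5 × 155.2 = 24.8 kΩ.

R_L(min) ≈ 24.8 kΩ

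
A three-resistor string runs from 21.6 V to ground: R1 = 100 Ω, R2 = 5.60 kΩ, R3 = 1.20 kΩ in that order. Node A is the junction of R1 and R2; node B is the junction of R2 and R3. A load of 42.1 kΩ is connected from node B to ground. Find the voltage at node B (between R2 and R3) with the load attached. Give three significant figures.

V ≈ 3.67 V

At node B, R3 is in parallel with the load: R3‖R_L = 1167 Ω.
Below node A the resistance is R2 + (R3‖R_L) = 6767 Ω, so V_A = 21.6 × 6767/6867 = 21.29 V.
Then V_B = V_A × (R3‖R_L)/(R2 + R3‖R_L) = 21.29 × 1167/6767 = 3.67 V.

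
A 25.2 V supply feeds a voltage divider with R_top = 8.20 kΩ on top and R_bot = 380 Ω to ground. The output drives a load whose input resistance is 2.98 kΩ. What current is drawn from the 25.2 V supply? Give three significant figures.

R_bot‖R_L = 337.0 Ω, so the source sees R_top + R_bot‖R_L = 8537 Ω.
I = 25.2 V / 8537 Ω = 2.95 mA.

I ≈ 2.95 mA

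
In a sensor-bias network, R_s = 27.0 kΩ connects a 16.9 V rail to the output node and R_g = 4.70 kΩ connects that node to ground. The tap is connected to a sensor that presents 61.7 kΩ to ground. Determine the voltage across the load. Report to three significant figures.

V_out ≈ 2.35 V

The load sits in parallel with R_g: R_g‖R_L = (4.70 × 61.7) / (4.70 + 61.7) = 4.367 kΩ.
V_out = 16.9 × 4.367 / (27.0 + 4.367) = 16.9 × 4.367/31.37 = 2.35 V.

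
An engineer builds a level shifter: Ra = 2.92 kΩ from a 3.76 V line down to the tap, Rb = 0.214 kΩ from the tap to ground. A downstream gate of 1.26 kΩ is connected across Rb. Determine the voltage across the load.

The load sits in parallel with Rb: Rb‖R_L = (214 × 1260) / (214 + 1260) = 182.9 Ω.
V_out = 3.76 × 182.9 / (2920 + 182.9) = 3.76 × 182.9/3103 = 0.222 V.
(Unloaded it would have been 0.257 V.)

V_out ≈ 0.222 V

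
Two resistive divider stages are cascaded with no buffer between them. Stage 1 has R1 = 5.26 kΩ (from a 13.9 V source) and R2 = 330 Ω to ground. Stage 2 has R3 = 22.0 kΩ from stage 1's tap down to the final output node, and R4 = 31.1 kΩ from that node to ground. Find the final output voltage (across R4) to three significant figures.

V_out ≈ 0.478 V

Stage 2 presents R3+R4 = 53100 Ω as a load on stage 1's tap.
Stage 1's lower leg becomes R2‖(R3+R4) = 328.0 Ω, so V_mid = 13.9 × 328.0/5588 = 0.8158 V.
Stage 2 is itself unloaded: V_out = V_mid × R4/(R3+R4) = 0.8158 × 31100/53100 = 0.478 V.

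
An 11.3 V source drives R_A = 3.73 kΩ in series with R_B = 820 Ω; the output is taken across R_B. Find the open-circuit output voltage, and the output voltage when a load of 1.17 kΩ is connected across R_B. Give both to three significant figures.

Open-circuit: V = 11.3 × 820/(3730 + 820) = 2.04 V.
With the load, R_B becomes R_B‖R_L = 482.1 Ω, so V = 11.3 × 482.1/4212 = 1.29 V.

Unloaded: 2.04 V; loaded: 1.29 V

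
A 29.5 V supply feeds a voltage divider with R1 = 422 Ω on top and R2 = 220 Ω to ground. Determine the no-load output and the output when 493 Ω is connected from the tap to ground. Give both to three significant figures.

Unloaded: 10.1 V; loaded: 7.82 V

Open-circuit: V = 29.5 × 220/(422 + 220) = 10.1 V.
With the load, R2 becomes R2‖R_L = 152.1 Ω, so V = 29.5 × 152.1/574.1 = 7.82 V.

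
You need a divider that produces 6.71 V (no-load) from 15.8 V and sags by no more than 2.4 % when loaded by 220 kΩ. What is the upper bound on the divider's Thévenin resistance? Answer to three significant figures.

Loading drop = R_th/(R_th + R_L) ≤ 0.0240, so R_th ≤ R_L · ε/(1−ε) = 220 kΩ × 0.0240/0.9760 = 5.41 kΩ.

R_th ≤ 5.41 kΩ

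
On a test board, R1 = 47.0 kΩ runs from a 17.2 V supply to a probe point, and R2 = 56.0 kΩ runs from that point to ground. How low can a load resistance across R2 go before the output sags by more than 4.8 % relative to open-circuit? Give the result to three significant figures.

Output resistance R_th = R1‖R2 = (47.0 × 56.0)/103.0 = 25.55 kΩ.
The fractional drop is R_th/(R_th + R_L); requiring this ≤ 0.0480 gives R_L ≥ R_th(1/0.0480 − 1) = 25.55 × 19.83 = 507 kΩ.

R_L(min) ≈ 507 kΩ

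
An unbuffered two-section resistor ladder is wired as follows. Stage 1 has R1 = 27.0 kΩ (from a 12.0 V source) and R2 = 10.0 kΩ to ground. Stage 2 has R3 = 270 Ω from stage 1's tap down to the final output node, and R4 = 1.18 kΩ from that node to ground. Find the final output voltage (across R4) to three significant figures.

Stage 2 presents R3+R4 = 1450 Ω as a load on stage 1's tap.
Stage 1's lower leg becomes R2‖(R3+R4) = 1266 Ω, so V_mid = 12.0 × 1266/28270 = 0.5376 V.
Stage 2 is itself unloaded: V_out = V_mid × R4/(R3+R4) = 0.5376 × 1180/1450 = 0.438 V.

V_out ≈ 0.438 V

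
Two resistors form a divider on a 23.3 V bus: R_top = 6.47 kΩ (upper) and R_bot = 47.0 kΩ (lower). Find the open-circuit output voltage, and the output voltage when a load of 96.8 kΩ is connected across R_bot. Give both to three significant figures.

Unloaded: 20.5 V; loaded: 19.3 V

Open-circuit: V = 23.3 × 47.0/(6.47 + 47.0) = 20.5 V.
With the load, R_bot becomes R_bot‖R_L = 31.64 kΩ, so V = 23.3 × 31.64/38.11 = 19.3 V.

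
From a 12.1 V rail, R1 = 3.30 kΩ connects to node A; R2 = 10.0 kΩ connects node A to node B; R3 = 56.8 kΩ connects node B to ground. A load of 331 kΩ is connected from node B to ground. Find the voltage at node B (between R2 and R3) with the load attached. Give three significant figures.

V ≈ 9.50 V

At node B, R3 is in parallel with the load: R3‖R_L = 48.48 kΩ.
Below node A the resistance is R2 + (R3‖R_L) = 58.48 kΩ, so V_A = 12.1 × 58.48/61.78 = 11.45 V.
Then V_B = V_A × (R3‖R_L)/(R2 + R3‖R_L) = 11.45 × 48.48/58.48 = 9.50 V.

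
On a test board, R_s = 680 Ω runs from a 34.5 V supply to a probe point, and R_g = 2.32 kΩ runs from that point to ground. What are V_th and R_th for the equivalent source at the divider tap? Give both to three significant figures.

V_th is the open-circuit tap voltage: 34.5 × 2320/(680 + 2320) = 26.7 V.
With the supply zeroed, R_s and R_g appear in parallel from the tap: R_th = R_s‖R_g = (680 × 2320)/3000 = 526 Ω.

V_th = 26.7 V, R_th = 526 Ω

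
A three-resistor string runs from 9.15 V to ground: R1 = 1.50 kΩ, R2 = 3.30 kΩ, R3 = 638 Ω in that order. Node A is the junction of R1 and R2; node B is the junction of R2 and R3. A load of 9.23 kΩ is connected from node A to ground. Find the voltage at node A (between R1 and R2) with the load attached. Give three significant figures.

V ≈ 5.93 V

Below node A the series string R2+R3 = 3938 Ω sits in parallel with the 9230 Ω load: 2760 Ω.
V_A = 9.15 × 2760/(1500 + 2760) = 5.93 V.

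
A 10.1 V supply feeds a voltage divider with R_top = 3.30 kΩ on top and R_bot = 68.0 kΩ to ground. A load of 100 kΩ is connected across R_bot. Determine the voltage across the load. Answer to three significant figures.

V_out ≈ 9.34 V

The load sits in parallel with R_bot: R_bot‖R_L = (68.0 × 100) / (68.0 + 100) = 40.48 kΩ.
V_out = 10.1 × 40.48 / (3.30 + 40.48) = 10.1 × 40.48/43.78 = 9.34 V.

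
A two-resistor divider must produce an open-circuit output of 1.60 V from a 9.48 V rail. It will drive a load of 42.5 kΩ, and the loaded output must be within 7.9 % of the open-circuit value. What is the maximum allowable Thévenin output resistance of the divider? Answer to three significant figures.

Loading drop = R_th/(R_th + R_L) ≤ 0.0790, so R_th ≤ R_L · ε/(1−ε) = 42.5 kΩ × 0.0790/0.9210 = 3.65 kΩ.
(Any R1, R2 with R2/(R1+R2) = 0.169 and R1‖R2 ≤ 3.65 kΩ will meet the spec.)

R_th ≤ 3.65 kΩ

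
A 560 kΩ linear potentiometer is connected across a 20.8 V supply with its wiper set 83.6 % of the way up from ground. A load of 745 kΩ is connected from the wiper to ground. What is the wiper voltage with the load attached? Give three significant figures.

The wiper splits the pot into (1−α)R = 91.84 kΩ above and αR = 468.2 kΩ below.
Lower section ‖ load = 287.5 kΩ.
V_wiper = 20.8 × 287.5/(91.84 + 287.5) = 15.8 V.

V ≈ 15.8 V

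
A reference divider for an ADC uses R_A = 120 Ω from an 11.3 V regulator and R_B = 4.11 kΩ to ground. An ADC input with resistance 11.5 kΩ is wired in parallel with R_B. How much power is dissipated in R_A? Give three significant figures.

P ≈ 1.55 mW

Total resistance from the source is R_A + (R_B‖R_L) = 3148 Ω, so I = 11.3/3148 Ω = 3.590 mA.
P = I²·R_A = (3.590 mA)² × 120 Ω = 1.55 mW.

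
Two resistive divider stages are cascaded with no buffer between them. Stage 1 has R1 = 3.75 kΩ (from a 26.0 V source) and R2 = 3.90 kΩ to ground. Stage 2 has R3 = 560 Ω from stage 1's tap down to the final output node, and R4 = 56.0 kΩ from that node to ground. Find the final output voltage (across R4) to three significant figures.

V_out ≈ 12.7 V

Stage 2 presents R3+R4 = 56560 Ω as a load on stage 1's tap.
Stage 1's lower leg becomes R2‖(R3+R4) = 3648 Ω, so V_mid = 26.0 × 3648/7398 = 12.82 V.
Stage 2 is itself unloaded: V_out = V_mid × R4/(R3+R4) = 12.82 × 56000/56560 = 12.7 V.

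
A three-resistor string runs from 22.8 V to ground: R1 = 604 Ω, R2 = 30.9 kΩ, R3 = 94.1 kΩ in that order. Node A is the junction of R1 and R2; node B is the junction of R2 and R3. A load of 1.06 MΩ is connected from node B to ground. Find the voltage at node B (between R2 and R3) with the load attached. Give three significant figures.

V ≈ 16.7 V

At node B, R3 is in parallel with the load: R3‖R_L = 86430 Ω.
Below node A the resistance is R2 + (R3‖R_L) = 117300 Ω, so V_A = 22.8 × 117300/117900 = 22.68 V.
Then V_B = V_A × (R3‖R_L)/(R2 + R3‖R_L) = 22.68 × 86430/117300 = 16.7 V.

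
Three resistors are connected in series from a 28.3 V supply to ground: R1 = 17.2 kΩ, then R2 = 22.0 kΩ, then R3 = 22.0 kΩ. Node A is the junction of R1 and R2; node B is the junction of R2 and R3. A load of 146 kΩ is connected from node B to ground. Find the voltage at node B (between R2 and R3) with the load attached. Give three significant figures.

At node B, R3 is in parallel with the load: R3‖R_L = 19.12 kΩ.
Below node A the resistance is R2 + (R3‖R_L) = 41.12 kΩ, so V_A = 28.3 × 41.12/58.32 = 19.95 V.
Then V_B = V_A × (R3‖R_L)/(R2 + R3‖R_L) = 19.95 × 19.12/41.12 = 9.28 V.

V ≈ 9.28 V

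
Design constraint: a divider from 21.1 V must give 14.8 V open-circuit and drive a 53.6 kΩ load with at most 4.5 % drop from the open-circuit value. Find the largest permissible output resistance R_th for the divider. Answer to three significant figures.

Loading drop = R_th/(R_th + R_L) ≤ 0.0450, so R_th ≤ R_L · ε/(1−ε) = 53.6 kΩ × 0.0450/0.9550 = 2.53 kΩ.
(Any R1, R2 with R2/(R1+R2) = 0.701 and R1‖R2 ≤ 2.53 kΩ will meet the spec.)

R_th ≤ 2.53 kΩ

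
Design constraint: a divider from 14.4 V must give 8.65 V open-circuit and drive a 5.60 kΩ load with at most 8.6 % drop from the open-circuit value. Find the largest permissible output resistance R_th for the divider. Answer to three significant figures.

R_th ≤ 527 Ω

Loading drop = R_th/(R_th + R_L) ≤ 0.0860, so R_th ≤ R_L · ε/(1−ε) = 5.60 kΩ × 0.0860/0.9140 = 527 Ω.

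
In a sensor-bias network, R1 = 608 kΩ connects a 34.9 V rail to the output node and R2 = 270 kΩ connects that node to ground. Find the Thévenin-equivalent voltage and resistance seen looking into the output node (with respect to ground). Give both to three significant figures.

V_th = 10.7 V, R_th = 187 kΩ

V_th is the open-circuit tap voltage: 34.9 × 270/(608 + 270) = 10.7 V.
With the supply zeroed, R1 and R2 appear in parallel from the tap: R_th = R1‖R2 = (608 × 270)/878.0 = 187 kΩ.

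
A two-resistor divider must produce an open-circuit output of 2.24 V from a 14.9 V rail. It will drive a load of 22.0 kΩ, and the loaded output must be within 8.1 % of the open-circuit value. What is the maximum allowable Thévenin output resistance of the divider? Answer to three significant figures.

Loading drop = R_th/(R_th + R_L) ≤ 0.0810, so R_th ≤ R_L · ε/(1−ε) = 22.0 kΩ × 0.0810/0.9190 = 1.94 kΩ.
(Any R1, R2 with R2/(R1+R2) = 0.150 and R1‖R2 ≤ 1.94 kΩ will meet the spec.)

R_th ≤ 1.94 kΩ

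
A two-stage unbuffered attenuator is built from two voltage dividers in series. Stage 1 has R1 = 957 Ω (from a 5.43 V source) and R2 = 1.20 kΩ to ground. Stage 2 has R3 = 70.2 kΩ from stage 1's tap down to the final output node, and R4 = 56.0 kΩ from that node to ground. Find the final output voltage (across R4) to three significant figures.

Stage 2 presents R3+R4 = 126200 Ω as a load on stage 1's tap.
Stage 1's lower leg becomes R2‖(R3+R4) = 1189 Ω, so V_mid = 5.43 × 1189/2146 = 3.008 V.
Stage 2 is itself unloaded: V_out = V_mid × R4/(R3+R4) = 3.008 × 56000/126200 = 1.33 V.

V_out ≈ 1.33 V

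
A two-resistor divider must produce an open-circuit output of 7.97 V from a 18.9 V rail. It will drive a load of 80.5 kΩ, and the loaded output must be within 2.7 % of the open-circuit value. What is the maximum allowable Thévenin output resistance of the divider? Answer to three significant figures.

R_th ≤ 2.23 kΩ

Loading drop = R_th/(R_th + R_L) ≤ 0.0270, so R_th ≤ R_L · ε/(1−ε) = 80.5 kΩ × 0.0270/0.9730 = 2.23 kΩ.
(Any R1, R2 with R2/(R1+R2) = 0.422 and R1‖R2 ≤ 2.23 kΩ will meet the spec.)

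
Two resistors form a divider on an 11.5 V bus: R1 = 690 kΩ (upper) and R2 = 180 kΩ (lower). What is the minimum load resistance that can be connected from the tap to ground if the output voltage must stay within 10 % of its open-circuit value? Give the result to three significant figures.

R_L(min) ≈ 1.28 MΩ

Output resistance R_th = R1‖R2 = (690 × 180)/870.0 = 142.8 kΩ.
The fractional drop is R_th/(R_th + R_L); requiring this ≤ 0.100 gives R_L ≥ R_th(1/0.100 − 1) = 142.8 × 9.000 = 1.28 MΩ.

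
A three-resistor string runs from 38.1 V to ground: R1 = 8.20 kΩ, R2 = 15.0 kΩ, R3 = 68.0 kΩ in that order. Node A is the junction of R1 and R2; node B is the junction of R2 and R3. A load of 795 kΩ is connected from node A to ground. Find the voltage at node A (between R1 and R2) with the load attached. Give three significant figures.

Below node A the series string R2+R3 = 83.00 kΩ sits in parallel with the 795 kΩ load: 75.15 kΩ.
V_A = 38.1 × 75.15/(8.20 + 75.15) = 34.4 V.

V ≈ 34.4 V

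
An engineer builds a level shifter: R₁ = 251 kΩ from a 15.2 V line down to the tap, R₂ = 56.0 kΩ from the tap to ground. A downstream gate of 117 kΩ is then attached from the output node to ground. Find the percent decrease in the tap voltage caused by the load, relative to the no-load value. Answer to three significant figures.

28.1 %

The divider's output (Thévenin) resistance is R₁‖R₂ = 45.79 kΩ.
Fractional drop under load = R_th/(R_th + R_L) = 45.79 / (45.79 + 117) = 0.2813.
So the output falls by 28.1 %.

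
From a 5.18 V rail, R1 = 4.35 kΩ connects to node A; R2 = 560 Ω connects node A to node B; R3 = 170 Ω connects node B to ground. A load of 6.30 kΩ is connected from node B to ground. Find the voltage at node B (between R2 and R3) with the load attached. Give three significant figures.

At node B, R3 is in parallel with the load: R3‖R_L = 165.5 Ω.
Below node A the resistance is R2 + (R3‖R_L) = 725.5 Ω, so V_A = 5.18 × 725.5/5076 = 0.7405 V.
Then V_B = V_A × (R3‖R_L)/(R2 + R3‖R_L) = 0.7405 × 165.5/725.5 = 0.169 V.

V ≈ 0.169 V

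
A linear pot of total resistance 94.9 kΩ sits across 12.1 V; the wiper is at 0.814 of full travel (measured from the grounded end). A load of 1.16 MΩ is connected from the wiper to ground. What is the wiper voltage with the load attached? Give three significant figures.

V ≈ 9.73 V

The wiper splits the pot into (1−α)R = 17.65 kΩ above and αR = 77.25 kΩ below.
Lower section ‖ load = 72.43 kΩ.
V_wiper = 12.1 × 72.43/(17.65 + 72.43) = 9.73 V.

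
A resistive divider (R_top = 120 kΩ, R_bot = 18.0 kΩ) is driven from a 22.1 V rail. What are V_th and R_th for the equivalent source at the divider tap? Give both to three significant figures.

V_th = 2.88 V, R_th = 15.7 kΩ

V_th is the open-circuit tap voltage: 22.1 × 18.0/(120 + 18.0) = 2.88 V.
With the supply zeroed, R_top and R_bot appear in parallel from the tap: R_th = R_top‖R_bot = (120 × 18.0)/138.0 = 15.7 kΩ.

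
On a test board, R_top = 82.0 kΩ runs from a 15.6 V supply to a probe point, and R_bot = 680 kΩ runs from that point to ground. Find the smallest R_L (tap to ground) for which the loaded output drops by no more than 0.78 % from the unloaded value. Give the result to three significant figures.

R_L(min) ≈ 9.31 MΩ

Output resistance R_th = R_top‖R_bot = (82.0 × 680)/762.0 = 73.18 kΩ.
The fractional drop is R_th/(R_th + R_L); requiring this ≤ 0.00780 gives R_L ≥ R_th(1/0.00780 − 1) = 73.18 × 127.2 = 9.31 MΩ.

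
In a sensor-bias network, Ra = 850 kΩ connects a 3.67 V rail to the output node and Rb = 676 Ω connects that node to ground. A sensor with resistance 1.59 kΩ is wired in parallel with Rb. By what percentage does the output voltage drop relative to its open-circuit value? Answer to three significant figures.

The divider's output (Thévenin) resistance is Ra‖Rb = 675.5 Ω.
Fractional drop under load = R_th/(R_th + R_L) = 675.5 / (675.5 + 1590) = 0.2982.
So the output falls by 29.8 %.

29.8 %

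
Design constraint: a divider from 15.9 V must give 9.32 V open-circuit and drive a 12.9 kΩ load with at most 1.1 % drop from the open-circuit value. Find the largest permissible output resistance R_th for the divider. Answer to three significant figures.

R_th ≤ 143 Ω

Loading drop = R_th/(R_th + R_L) ≤ 0.0110, so R_th ≤ R_L · ε/(1−ε) = 12.9 kΩ × 0.0110/0.9890 = 143 Ω.
(Any R1, R2 with R2/(R1+R2) = 0.586 and R1‖R2 ≤ 143 Ω will meet the spec.)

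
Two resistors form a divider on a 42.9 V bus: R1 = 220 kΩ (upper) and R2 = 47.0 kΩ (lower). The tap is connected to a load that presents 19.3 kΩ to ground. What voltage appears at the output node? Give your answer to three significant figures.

V_out ≈ 2.51 V

The load sits in parallel with R2: R2‖R_L = (47.0 × 19.3) / (47.0 + 19.3) = 13.68 kΩ.
V_out = 42.9 × 13.68 / (220 + 13.68) = 42.9 × 13.68/233.7 = 2.51 V.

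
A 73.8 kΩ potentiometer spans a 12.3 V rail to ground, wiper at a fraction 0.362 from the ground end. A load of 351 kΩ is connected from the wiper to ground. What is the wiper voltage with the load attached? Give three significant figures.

The wiper splits the pot into (1−α)R = 47.08 kΩ above and αR = 26.72 kΩ below.
Lower section ‖ load = 24.83 kΩ.
V_wiper = 12.3 × 24.83/(47.08 + 24.83) = 4.25 V.

V ≈ 4.25 V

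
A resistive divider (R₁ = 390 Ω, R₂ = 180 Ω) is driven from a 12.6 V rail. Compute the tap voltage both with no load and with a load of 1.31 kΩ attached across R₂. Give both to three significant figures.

Open-circuit: V = 12.6 × 180/(390 + 180) = 3.98 V.
With the load, R₂ becomes R₂‖R_L = 158.3 Ω, so V = 12.6 × 158.3/548.3 = 3.64 V.

Unloaded: 3.98 V; loaded: 3.64 V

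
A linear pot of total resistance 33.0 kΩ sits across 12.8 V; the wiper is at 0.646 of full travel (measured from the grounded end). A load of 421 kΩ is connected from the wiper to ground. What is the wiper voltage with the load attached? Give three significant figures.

The wiper splits the pot into (1−α)R = 11.68 kΩ above and αR = 21.32 kΩ below.
Lower section ‖ load = 20.29 kΩ.
V_wiper = 12.8 × 20.29/(11.68 + 20.29) = 8.12 V.

V ≈ 8.12 V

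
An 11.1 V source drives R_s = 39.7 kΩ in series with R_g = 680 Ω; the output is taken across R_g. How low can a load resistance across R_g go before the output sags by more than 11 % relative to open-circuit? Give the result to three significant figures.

R_L(min) ≈ 5.41 kΩ

Output resistance R_th = R_s‖R_g = (39700 × 680)/40380 = 668.5 Ω.
The fractional drop is R_th/(R_th + R_L); requiring this ≤ 0.110 gives R_L ≥ R_th(1/0.110 − 1) = 668.5 × 8.091 = 5.41 kΩ.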